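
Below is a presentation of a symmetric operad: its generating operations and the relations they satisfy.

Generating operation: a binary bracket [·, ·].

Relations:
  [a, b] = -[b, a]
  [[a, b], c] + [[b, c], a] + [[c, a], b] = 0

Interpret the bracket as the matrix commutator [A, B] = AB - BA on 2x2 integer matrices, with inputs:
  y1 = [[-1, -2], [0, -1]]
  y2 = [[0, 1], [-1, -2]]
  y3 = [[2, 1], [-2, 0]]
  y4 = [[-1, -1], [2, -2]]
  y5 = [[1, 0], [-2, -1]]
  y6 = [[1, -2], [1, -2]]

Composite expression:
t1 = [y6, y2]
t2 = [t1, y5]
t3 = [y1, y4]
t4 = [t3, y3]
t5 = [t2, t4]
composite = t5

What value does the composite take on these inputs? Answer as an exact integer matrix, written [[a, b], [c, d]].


[y6, y2] = [[1, 7], [5, -1]]
[[y6, y2], y5] = [[-14, -14], [14, 14]]
[y1, y4] = [[-4, 2], [0, 4]]
[[y1, y4], y3] = [[-4, -12], [-16, 4]]
[[[y6, y2], y5], [[y1, y4], y3]] = [[392, 224], [-560, -392]]

[[392, 224], [-560, -392]]


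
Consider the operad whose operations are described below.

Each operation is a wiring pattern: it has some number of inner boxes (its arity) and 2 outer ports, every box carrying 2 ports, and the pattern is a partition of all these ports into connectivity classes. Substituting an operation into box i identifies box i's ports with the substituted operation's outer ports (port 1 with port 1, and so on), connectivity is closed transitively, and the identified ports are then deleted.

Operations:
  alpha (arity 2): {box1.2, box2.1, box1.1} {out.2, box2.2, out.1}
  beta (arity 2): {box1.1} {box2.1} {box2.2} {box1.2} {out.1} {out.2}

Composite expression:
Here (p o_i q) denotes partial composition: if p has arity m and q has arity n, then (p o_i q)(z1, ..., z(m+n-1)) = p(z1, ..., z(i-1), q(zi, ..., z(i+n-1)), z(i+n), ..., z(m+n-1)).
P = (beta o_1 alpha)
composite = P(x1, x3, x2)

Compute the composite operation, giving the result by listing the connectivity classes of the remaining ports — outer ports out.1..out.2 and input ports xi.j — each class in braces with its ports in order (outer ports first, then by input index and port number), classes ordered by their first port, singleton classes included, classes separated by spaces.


{out.1} {out.2} {x1.1, x1.2, x3.1} {x2.1} {x2.2} {x3.2}

After gluing at beta, chains via deleted ports link the x-ports.
after alpha, the pattern on (x1, x3) reads {out.1, out.2, x3.2} {x1.1, x1.2, x3.1} (out.j = its outer ports)
after beta, the pattern on (x1, x3, x2) reads {out.1} {out.2} {x1.1, x1.2, x3.1} {x2.1} {x2.2} {x3.2} (out.j = its outer ports)


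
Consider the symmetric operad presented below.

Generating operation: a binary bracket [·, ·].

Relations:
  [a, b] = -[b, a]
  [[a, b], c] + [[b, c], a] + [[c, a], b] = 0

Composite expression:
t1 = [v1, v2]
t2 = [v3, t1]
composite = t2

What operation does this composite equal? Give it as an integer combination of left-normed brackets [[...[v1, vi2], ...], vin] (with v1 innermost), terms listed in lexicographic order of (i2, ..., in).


In the tensor algebra, words opening v1 carry the v1-anchored form.
Composite bracket: [v3, [v1, v2]]
Expanding via [a, b] = ab - ba: 4 signed words (2^2 = 4).
Keep just the words that open with v1:
  sign of v1v2v3 is -1, so it contributes -[[v1, v2], v3]

-[[v1, v2], v3]


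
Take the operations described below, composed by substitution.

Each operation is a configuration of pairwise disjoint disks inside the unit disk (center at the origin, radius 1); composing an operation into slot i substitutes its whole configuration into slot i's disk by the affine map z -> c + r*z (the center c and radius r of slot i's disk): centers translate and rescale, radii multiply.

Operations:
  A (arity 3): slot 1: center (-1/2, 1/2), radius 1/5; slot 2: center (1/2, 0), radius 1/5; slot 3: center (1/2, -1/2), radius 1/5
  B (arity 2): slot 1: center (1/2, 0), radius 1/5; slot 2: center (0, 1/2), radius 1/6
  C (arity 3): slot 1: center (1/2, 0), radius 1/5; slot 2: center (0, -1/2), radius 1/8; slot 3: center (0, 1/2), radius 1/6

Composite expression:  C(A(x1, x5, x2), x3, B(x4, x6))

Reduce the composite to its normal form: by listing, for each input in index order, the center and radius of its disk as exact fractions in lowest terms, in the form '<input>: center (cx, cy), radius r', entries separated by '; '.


x1: center (2/5, 1/10), radius 1/25; x2: center (3/5, -1/10), radius 1/25; x3: center (0, -1/2), radius 1/8; x4: center (1/12, 1/2), radius 1/30; x5: center (3/5, 0), radius 1/25; x6: center (0, 7/12), radius 1/36

Each x-disk chains the slot maps above it in C; radii multiply.
x1: after 2 affine steps, its disk has center (2/5, 1/10), radius 1/25
x5: after 2 affine steps, its disk has center (3/5, 0), radius 1/25
x2: after 2 affine steps, its disk has center (3/5, -1/10), radius 1/25
x3: after 1 affine step, its disk has center (0, -1/2), radius 1/8
x4: after 2 affine steps, its disk has center (1/12, 1/2), radius 1/30
x6: after 2 affine steps, its disk has center (0, 7/12), radius 1/36


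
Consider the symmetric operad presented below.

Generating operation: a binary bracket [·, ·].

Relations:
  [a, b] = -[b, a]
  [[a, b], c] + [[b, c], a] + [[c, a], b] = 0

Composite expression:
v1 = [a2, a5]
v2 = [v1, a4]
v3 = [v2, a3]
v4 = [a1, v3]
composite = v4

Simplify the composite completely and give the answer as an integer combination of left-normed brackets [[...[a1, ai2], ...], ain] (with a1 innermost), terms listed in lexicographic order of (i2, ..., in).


[[[[a1, a2], a5], a4], a3] - [[[[a1, a3], a2], a5], a4] + [[[[a1, a3], a4], a2], a5] - [[[[a1, a3], a4], a5], a2] + [[[[a1, a3], a5], a2], a4] - [[[[a1, a4], a2], a5], a3] + [[[[a1, a4], a5], a2], a3] - [[[[a1, a5], a2], a4], a3]

A multilinear Lie element is pinned by a1-initial words (a1 innermost).
Composite bracket: [a1, [[[a2, a5], a4], a3]]
Under [a, b] = ab - ba we get 16 signed associative words (2^4 = 16).
The a1-initial words carry the normal form:
  from a1a2a5a4a3, sign +1: term +[[[[a1, a2], a5], a4], a3]
  from a1a3a2a5a4, sign -1: term -[[[[a1, a3], a2], a5], a4]
  from a1a3a4a2a5, sign +1: term +[[[[a1, a3], a4], a2], a5]
  from a1a3a4a5a2, sign -1: term -[[[[a1, a3], a4], a5], a2]
  from a1a3a5a2a4, sign +1: term +[[[[a1, a3], a5], a2], a4]
  from a1a4a2a5a3, sign -1: term -[[[[a1, a4], a2], a5], a3]
  from a1a4a5a2a3, sign +1: term +[[[[a1, a4], a5], a2], a3]
  from a1a5a2a4a3, sign -1: term -[[[[a1, a5], a2], a4], a3]


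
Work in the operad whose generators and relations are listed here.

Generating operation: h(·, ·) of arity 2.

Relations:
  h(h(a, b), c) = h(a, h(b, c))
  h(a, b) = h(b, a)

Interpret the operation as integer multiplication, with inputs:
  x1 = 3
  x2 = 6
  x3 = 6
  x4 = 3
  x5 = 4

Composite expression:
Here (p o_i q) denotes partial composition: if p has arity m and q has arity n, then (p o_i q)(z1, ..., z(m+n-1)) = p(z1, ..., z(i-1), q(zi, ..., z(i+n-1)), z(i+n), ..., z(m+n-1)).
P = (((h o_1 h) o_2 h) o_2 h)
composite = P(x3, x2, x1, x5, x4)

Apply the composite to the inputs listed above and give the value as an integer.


1296

h(x2, x1) = 18
h(h(x2, x1), x5) = 72
h(x3, h(h(x2, x1), x5)) = 432
h(h(x3, h(h(x2, x1), x5)), x4) = 1296


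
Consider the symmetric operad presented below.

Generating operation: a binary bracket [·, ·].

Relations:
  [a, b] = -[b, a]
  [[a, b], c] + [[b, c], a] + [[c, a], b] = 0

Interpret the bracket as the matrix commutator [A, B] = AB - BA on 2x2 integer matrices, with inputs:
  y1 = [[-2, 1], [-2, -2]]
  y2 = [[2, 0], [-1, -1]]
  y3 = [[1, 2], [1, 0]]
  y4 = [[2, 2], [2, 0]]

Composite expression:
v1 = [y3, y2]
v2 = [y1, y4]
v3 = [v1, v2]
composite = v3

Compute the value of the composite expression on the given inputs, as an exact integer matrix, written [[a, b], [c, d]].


[[32, 80], [32, -32]]

[y3, y2] = [[-2, -6], [4, 2]]
[y1, y4] = [[6, -2], [-4, -6]]
[[y3, y2], [y1, y4]] = [[32, 80], [32, -32]]


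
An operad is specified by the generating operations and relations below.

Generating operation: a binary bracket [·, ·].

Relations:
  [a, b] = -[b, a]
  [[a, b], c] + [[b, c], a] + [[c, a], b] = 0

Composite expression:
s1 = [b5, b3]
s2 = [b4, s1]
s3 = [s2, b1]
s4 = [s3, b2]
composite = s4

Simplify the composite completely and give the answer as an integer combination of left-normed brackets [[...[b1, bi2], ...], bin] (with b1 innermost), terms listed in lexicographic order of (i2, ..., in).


-[[[[b1, b3], b5], b4], b2] + [[[[b1, b4], b3], b5], b2] - [[[[b1, b4], b5], b3], b2] + [[[[b1, b5], b3], b4], b2]


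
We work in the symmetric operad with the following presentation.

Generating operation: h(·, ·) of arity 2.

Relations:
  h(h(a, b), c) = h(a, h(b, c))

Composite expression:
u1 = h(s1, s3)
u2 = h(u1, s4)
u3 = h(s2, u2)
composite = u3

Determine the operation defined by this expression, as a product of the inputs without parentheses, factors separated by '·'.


Every regrouping of h is equal, so read the s-inputs in written order.
h(s1, s3) spells out as s1 · s3
h(h(s1, s3), s4) spells out as s1 · s3 · s4
h(s2, h(h(s1, s3), s4)) spells out as s2 · s1 · s3 · s4

s2 · s1 · s3 · s4


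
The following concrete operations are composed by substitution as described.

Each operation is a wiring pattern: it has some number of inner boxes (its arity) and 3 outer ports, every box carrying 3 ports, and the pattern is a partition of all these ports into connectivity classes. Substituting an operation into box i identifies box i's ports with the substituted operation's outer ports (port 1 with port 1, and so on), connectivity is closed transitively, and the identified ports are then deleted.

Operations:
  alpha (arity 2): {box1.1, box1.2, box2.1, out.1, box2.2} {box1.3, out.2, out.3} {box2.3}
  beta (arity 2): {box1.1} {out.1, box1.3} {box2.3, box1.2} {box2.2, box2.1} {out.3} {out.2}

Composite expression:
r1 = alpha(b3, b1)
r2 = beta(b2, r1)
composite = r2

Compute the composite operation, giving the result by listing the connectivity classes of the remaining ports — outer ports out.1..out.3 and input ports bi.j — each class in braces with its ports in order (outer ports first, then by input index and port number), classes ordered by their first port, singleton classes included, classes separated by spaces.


{out.1, b2.3} {out.2} {out.3} {b1.1, b1.2, b2.2, b3.1, b3.2, b3.3} {b1.3} {b2.1}

Reachability decides: close wires over beta-identified ports.
the subtree at alpha composes to {out.1, b1.1, b1.2, b3.1, b3.2} {out.2, out.3, b3.3} {b1.3} on (b3, b1); out.j = own outer ports
the subtree at beta composes to {out.1, b2.3} {out.2} {out.3} {b1.1, b1.2, b2.2, b3.1, b3.2, b3.3} {b1.3} {b2.1} on (b2, b3, b1); out.j = own outer ports


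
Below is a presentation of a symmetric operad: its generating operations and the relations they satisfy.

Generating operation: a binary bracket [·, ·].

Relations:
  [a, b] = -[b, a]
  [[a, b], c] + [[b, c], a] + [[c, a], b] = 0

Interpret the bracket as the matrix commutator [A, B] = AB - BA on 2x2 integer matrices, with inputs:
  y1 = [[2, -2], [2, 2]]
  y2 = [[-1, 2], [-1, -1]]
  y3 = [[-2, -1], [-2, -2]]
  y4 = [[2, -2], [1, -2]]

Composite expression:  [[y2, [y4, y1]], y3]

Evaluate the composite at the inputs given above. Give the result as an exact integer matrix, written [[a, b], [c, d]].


[[-12, 48], [-96, 12]]

[y4, y1] = [[-2, -8], [-8, 2]]
[y2, [y4, y1]] = [[-24, 8], [4, 24]]
[[y2, [y4, y1]], y3] = [[-12, 48], [-96, 12]]


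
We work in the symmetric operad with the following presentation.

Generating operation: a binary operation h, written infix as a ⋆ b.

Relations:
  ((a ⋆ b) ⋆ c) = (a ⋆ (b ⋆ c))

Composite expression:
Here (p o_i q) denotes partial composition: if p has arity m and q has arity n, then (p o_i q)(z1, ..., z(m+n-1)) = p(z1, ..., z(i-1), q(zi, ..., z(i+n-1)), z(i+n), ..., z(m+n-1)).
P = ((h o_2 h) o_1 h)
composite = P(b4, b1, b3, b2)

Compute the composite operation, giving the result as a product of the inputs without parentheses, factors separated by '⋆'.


b4 ⋆ b1 ⋆ b3 ⋆ b2

Associativity of h dissolves the nesting; only the b-input order survives.
(b4 ⋆ b1) linearizes to b4 ⋆ b1
(b3 ⋆ b2) linearizes to b3 ⋆ b2
((b4 ⋆ b1) ⋆ (b3 ⋆ b2)) linearizes to b4 ⋆ b1 ⋆ b3 ⋆ b2


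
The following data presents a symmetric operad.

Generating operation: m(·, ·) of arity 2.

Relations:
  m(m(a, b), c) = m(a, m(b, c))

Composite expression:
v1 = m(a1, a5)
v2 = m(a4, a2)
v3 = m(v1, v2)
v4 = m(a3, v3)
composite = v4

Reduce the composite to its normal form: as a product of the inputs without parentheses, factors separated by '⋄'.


Under associativity of m, the answer is the a's in reading order.
m(a1, a5) unparenthesizes to a1 ⋄ a5
m(a4, a2) unparenthesizes to a4 ⋄ a2
m(m(a1, a5), m(a4, a2)) unparenthesizes to a1 ⋄ a5 ⋄ a4 ⋄ a2
m(a3, m(m(a1, a5), m(a4, a2))) unparenthesizes to a3 ⋄ a1 ⋄ a5 ⋄ a4 ⋄ a2

a3 ⋄ a1 ⋄ a5 ⋄ a4 ⋄ a2


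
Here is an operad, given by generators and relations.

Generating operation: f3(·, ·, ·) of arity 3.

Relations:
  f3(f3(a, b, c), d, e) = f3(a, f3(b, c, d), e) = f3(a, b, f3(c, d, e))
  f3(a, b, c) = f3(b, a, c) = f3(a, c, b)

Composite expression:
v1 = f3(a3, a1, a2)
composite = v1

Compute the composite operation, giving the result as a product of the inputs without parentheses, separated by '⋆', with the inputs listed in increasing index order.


a1 ⋆ a2 ⋆ a3

With f3 associative and commutative, the a-input set is all that matters.
f3(a3, a1, a2) unparenthesizes to a3 ⋆ a1 ⋆ a2
putting the inputs in ascending order: a1 ⋆ a2 ⋆ a3


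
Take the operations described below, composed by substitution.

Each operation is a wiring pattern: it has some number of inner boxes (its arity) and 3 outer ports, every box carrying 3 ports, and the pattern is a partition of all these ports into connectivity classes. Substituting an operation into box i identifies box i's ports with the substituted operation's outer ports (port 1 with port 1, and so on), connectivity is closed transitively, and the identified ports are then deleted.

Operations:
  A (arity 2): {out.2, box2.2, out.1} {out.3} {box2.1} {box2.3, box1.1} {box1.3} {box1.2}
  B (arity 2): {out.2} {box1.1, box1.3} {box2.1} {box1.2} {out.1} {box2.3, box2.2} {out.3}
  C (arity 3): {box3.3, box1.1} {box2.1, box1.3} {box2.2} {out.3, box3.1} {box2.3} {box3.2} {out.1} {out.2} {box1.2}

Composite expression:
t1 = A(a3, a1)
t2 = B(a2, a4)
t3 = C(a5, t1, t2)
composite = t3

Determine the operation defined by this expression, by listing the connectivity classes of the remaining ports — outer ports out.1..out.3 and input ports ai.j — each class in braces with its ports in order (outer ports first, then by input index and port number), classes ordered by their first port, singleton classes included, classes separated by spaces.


{out.1} {out.2} {out.3} {a1.1} {a1.2, a5.3} {a1.3, a3.1} {a2.1, a2.3} {a2.2} {a3.2} {a3.3} {a4.1} {a4.2, a4.3} {a5.1} {a5.2}

Two ports join when wires chain via C-identified ports.
A over (a3, a1) gives {out.1, out.2, a1.2} {out.3} {a1.1} {a1.3, a3.1} {a3.2} {a3.3}, out.j being that stage's outer ports
B over (a2, a4) gives {out.1} {out.2} {out.3} {a2.1, a2.3} {a2.2} {a4.1} {a4.2, a4.3}, out.j being that stage's outer ports
C over (a5, a3, a1, a2, a4) gives {out.1} {out.2} {out.3} {a1.1} {a1.2, a5.3} {a1.3, a3.1} {a2.1, a2.3} {a2.2} {a3.2} {a3.3} {a4.1} {a4.2, a4.3} {a5.1} {a5.2}, out.j being that stage's outer ports


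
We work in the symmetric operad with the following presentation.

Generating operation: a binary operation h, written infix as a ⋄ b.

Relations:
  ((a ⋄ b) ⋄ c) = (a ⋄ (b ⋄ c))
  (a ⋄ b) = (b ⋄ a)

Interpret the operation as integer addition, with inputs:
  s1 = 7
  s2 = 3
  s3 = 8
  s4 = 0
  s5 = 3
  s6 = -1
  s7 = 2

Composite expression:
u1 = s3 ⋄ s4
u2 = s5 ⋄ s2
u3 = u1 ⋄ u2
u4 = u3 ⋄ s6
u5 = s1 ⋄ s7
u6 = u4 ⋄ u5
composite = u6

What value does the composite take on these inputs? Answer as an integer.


(s3 ⋄ s4) = 8
(s5 ⋄ s2) = 6
((s3 ⋄ s4) ⋄ (s5 ⋄ s2)) = 14
(((s3 ⋄ s4) ⋄ (s5 ⋄ s2)) ⋄ s6) = 13
(s1 ⋄ s7) = 9
((((s3 ⋄ s4) ⋄ (s5 ⋄ s2)) ⋄ s6) ⋄ (s1 ⋄ s7)) = 22

22


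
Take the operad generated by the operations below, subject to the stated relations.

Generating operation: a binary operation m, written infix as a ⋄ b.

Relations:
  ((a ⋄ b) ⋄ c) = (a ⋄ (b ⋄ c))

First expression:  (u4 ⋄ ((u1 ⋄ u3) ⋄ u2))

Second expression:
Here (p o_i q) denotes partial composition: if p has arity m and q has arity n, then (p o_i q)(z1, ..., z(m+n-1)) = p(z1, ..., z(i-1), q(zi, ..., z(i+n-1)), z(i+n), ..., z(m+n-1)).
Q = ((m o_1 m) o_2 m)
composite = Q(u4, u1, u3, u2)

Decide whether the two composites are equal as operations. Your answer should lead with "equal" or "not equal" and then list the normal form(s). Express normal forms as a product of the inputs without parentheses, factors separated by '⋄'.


equal: each reduces to u4 ⋄ u1 ⋄ u3 ⋄ u2

Reducing the first expression gives u4 ⋄ u1 ⋄ u3 ⋄ u2
Reducing the second expression gives u4 ⋄ u1 ⋄ u3 ⋄ u2
The normal forms match — equal.


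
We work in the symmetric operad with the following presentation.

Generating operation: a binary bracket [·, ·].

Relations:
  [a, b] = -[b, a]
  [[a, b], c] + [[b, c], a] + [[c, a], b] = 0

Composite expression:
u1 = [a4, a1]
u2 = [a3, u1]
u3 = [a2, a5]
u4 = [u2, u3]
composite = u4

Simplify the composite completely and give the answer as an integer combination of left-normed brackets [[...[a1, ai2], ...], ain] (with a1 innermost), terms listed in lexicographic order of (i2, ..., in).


Expand each bracket as ab - ba; the a1-initial words give the coefficients.
Composite bracket: [[a3, [a4, a1]], [a2, a5]]
Applying ab - ba throughout gives 16 signed words (2^4 = 16).
Keep just the words that open with a1:
  word a1a4a3a2a5 has sign +1, contributing +[[[[a1, a4], a3], a2], a5]
  word a1a4a3a5a2 has sign -1, contributing -[[[[a1, a4], a3], a5], a2]

[[[[a1, a4], a3], a2], a5] - [[[[a1, a4], a3], a5], a2]


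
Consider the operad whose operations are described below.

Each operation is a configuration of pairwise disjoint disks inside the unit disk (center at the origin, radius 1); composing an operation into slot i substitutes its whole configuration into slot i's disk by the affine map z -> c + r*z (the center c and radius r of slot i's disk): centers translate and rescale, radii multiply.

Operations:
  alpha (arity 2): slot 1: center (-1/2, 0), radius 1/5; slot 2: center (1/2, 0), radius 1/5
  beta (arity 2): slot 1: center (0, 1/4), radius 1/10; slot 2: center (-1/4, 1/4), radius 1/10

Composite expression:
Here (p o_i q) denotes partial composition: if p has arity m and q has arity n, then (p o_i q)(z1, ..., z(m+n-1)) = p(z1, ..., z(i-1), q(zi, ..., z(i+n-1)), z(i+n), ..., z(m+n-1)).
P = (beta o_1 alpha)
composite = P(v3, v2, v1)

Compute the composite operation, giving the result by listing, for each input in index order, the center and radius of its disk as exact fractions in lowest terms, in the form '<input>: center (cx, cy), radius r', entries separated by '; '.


v1: center (-1/4, 1/4), radius 1/10; v2: center (1/20, 1/4), radius 1/50; v3: center (-1/20, 1/4), radius 1/50

Only the slot chain above each v matters under beta; compose those maps.
input v3: composing its 2 substitution steps yields center (-1/20, 1/4), radius 1/50
input v2: composing its 2 substitution steps yields center (1/20, 1/4), radius 1/50
input v1: composing its 1 substitution step yields center (-1/4, 1/4), radius 1/10


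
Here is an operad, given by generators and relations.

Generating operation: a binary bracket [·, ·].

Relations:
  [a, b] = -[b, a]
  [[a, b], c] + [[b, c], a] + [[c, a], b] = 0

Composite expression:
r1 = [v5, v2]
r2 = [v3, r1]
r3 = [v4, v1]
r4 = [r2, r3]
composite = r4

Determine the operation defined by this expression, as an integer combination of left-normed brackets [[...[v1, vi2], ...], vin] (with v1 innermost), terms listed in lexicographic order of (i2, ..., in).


[[[[v1, v4], v2], v5], v3] - [[[[v1, v4], v3], v2], v5] + [[[[v1, v4], v3], v5], v2] - [[[[v1, v4], v5], v2], v3]

Left-normed coefficients sit on the v1-initial expansion words.
Composite bracket: [[v3, [v5, v2]], [v4, v1]]
Under [a, b] = ab - ba we get 16 signed associative words (2^4 = 16).
Collect the words opening with v1:
  sign of v1v4v2v5v3 is +1, so it contributes +[[[[v1, v4], v2], v5], v3]
  sign of v1v4v3v2v5 is -1, so it contributes -[[[[v1, v4], v3], v2], v5]
  sign of v1v4v3v5v2 is +1, so it contributes +[[[[v1, v4], v3], v5], v2]
  sign of v1v4v5v2v3 is -1, so it contributes -[[[[v1, v4], v5], v2], v3]


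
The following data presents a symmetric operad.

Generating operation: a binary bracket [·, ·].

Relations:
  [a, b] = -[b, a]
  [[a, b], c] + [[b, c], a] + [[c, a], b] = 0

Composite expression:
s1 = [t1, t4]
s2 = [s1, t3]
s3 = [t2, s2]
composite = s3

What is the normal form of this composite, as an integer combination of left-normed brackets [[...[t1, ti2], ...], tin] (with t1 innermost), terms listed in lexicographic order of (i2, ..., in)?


-[[[t1, t4], t3], t2]


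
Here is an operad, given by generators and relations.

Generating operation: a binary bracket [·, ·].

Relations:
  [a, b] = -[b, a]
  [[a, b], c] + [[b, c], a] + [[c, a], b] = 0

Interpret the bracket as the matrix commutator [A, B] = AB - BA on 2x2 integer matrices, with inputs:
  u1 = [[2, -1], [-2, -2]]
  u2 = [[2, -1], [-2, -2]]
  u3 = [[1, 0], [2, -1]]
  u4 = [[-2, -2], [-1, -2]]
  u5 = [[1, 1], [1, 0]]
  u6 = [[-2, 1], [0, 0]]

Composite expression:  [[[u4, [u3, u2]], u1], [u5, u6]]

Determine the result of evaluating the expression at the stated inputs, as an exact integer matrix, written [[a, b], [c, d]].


[[320, -80], [160, -320]]

[u3, u2] = [[2, -2], [12, -2]]
[u4, [u3, u2]] = [[-26, 8], [-4, 26]]
[[u4, [u3, u2]], u1] = [[-20, 20], [-120, 20]]
[u5, u6] = [[-1, 3], [-2, 1]]
[[[u4, [u3, u2]], u1], [u5, u6]] = [[320, -80], [160, -320]]


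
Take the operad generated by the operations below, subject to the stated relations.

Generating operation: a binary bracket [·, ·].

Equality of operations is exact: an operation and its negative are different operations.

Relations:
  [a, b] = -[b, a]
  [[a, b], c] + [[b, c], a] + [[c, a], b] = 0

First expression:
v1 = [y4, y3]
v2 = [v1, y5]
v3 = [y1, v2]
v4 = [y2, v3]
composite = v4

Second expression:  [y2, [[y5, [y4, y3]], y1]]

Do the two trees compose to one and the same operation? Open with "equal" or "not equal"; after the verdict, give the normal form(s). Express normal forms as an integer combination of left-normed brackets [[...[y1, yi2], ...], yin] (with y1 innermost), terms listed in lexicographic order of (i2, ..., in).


equal; the common form is [[[[y1, y3], y4], y5], y2] - [[[[y1, y4], y3], y5], y2] - [[[[y1, y5], y3], y4], y2] + [[[[y1, y5], y4], y3], y2]

Reducing the first expression gives [[[[y1, y3], y4], y5], y2] - [[[[y1, y4], y3], y5], y2] - [[[[y1, y5], y3], y4], y2] + [[[[y1, y5], y4], y3], y2]
Reducing the second expression gives [[[[y1, y3], y4], y5], y2] - [[[[y1, y4], y3], y5], y2] - [[[[y1, y5], y3], y4], y2] + [[[[y1, y5], y4], y3], y2]
One common form — equal.


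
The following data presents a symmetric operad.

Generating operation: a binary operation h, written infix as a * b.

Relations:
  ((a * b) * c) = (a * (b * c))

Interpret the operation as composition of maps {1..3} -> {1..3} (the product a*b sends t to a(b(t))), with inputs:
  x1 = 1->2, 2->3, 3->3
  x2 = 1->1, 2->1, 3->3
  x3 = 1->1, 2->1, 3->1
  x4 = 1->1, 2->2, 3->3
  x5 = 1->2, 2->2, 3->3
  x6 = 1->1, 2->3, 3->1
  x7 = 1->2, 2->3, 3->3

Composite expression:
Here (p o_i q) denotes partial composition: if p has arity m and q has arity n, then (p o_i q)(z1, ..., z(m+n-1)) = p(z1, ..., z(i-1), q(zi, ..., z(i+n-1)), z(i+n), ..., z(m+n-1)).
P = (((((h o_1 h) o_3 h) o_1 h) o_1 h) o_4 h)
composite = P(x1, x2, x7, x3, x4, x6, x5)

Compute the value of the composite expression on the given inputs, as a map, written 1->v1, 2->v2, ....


1->2, 2->2, 3->2

(x1 * x2) = 1->2, 2->2, 3->3
((x1 * x2) * x7) = 1->2, 2->3, 3->3
(x3 * x4) = 1->1, 2->1, 3->1
(((x1 * x2) * x7) * (x3 * x4)) = 1->2, 2->2, 3->2
(x6 * x5) = 1->3, 2->3, 3->1
((((x1 * x2) * x7) * (x3 * x4)) * (x6 * x5)) = 1->2, 2->2, 3->2


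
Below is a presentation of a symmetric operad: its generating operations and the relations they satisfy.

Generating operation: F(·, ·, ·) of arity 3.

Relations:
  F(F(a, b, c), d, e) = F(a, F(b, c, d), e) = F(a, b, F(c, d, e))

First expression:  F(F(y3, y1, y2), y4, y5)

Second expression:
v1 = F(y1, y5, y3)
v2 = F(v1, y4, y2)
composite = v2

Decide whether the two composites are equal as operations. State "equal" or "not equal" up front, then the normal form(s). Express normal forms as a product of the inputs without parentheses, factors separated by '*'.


not equal; first: y3 * y1 * y2 * y4 * y5; second: y1 * y5 * y3 * y4 * y2

Reducing the first expression gives y3 * y1 * y2 * y4 * y5
Reducing the second expression gives y1 * y5 * y3 * y4 * y2
Distinct normal forms: not equal.


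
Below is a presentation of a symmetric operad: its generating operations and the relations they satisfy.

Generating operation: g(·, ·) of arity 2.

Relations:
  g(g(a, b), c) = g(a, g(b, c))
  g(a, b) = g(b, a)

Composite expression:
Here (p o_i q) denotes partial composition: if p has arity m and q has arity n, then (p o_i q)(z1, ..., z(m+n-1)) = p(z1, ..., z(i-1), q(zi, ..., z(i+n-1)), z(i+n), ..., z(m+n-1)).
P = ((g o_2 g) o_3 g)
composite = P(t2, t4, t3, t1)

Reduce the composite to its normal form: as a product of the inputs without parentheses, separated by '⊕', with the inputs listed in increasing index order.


t1 ⊕ t2 ⊕ t3 ⊕ t4

Any arrangement under g is one operation, so sort the t-inputs.
g(t3, t1) reduces to t3 ⊕ t1
g(t4, g(t3, t1)) reduces to t4 ⊕ t3 ⊕ t1
g(t2, g(t4, g(t3, t1))) reduces to t2 ⊕ t4 ⊕ t3 ⊕ t1
rearranged into index order: t1 ⊕ t2 ⊕ t3 ⊕ t4


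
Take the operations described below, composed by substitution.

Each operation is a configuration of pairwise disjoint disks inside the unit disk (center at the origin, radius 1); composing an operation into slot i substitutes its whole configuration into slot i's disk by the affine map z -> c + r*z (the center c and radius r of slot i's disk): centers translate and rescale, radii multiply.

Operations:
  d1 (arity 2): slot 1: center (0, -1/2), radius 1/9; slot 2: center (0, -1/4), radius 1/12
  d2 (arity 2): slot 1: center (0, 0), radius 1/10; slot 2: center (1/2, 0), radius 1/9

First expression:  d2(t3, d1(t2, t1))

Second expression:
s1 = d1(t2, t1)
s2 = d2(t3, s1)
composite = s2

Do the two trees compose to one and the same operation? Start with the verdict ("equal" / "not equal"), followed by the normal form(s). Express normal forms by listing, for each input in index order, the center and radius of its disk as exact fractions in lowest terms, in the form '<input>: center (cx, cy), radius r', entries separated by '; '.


equal; both compose to t1: center (1/2, -1/36), radius 1/108; t2: center (1/2, -1/18), radius 1/81; t3: center (0, 0), radius 1/10

In normal form, the first expression is t1: center (1/2, -1/36), radius 1/108; t2: center (1/2, -1/18), radius 1/81; t3: center (0, 0), radius 1/10
In normal form, the second expression is t1: center (1/2, -1/36), radius 1/108; t2: center (1/2, -1/18), radius 1/81; t3: center (0, 0), radius 1/10
The normal forms match — equal.


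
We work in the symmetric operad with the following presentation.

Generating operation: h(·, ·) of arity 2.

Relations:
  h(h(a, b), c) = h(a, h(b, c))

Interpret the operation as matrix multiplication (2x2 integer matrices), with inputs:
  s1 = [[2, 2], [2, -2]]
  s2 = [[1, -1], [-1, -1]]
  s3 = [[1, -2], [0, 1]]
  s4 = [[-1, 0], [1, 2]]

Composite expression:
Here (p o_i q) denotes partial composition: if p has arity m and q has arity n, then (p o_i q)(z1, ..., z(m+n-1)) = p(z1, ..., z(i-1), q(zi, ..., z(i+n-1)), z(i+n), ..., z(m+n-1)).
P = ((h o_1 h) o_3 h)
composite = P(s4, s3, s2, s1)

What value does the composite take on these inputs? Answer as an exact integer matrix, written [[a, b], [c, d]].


[[-8, -4], [0, 4]]


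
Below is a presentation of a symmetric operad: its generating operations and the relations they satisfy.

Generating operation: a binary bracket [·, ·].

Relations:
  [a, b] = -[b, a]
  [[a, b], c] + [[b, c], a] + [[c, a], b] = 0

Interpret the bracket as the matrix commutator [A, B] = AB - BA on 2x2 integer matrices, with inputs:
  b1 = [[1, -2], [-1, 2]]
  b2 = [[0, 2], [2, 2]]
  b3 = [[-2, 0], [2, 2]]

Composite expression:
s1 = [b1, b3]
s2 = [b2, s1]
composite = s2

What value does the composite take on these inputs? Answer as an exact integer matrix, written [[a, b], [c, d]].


[b1, b3] = [[-4, -8], [6, 4]]
[b2, [b1, b3]] = [[28, 32], [-4, -28]]

[[28, 32], [-4, -28]]


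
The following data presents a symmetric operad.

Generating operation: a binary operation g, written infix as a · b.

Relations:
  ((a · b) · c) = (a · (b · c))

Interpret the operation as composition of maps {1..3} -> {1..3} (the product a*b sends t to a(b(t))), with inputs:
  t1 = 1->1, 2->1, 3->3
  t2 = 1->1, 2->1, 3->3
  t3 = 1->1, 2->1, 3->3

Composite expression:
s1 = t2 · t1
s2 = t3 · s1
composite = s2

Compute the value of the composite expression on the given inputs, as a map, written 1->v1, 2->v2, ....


(t2 · t1) = 1->1, 2->1, 3->3
(t3 · (t2 · t1)) = 1->1, 2->1, 3->3

1->1, 2->1, 3->3


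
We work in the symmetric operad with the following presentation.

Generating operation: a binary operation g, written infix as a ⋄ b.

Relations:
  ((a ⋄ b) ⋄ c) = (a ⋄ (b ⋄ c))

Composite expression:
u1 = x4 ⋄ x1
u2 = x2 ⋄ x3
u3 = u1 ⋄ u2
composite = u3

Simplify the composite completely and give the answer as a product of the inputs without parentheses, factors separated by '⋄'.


x4 ⋄ x1 ⋄ x2 ⋄ x3

Every regrouping of g is equal, so read the x-inputs in written order.
(x4 ⋄ x1) spells out as x4 ⋄ x1
(x2 ⋄ x3) spells out as x2 ⋄ x3
((x4 ⋄ x1) ⋄ (x2 ⋄ x3)) spells out as x4 ⋄ x1 ⋄ x2 ⋄ x3


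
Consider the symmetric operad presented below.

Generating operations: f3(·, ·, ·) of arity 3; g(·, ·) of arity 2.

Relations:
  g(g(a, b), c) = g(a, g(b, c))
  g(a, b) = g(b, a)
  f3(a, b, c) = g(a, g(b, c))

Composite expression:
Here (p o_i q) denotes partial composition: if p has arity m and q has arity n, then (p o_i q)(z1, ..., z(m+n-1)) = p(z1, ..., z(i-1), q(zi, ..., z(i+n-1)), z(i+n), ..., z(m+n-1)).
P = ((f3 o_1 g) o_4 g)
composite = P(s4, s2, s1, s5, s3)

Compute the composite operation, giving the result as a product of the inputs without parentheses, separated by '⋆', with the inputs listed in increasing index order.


s1 ⋆ s2 ⋆ s3 ⋆ s4 ⋆ s5

With f3 associative and commutative, the s-input set is all that matters.
g(s4, s2) collapses to s4 ⋆ s2
g(s5, s3) collapses to s5 ⋆ s3
f3(g(s4, s2), s1, g(s5, s3)) collapses to s4 ⋆ s2 ⋆ s1 ⋆ s5 ⋆ s3
putting the inputs in ascending order: s1 ⋆ s2 ⋆ s3 ⋆ s4 ⋆ s5


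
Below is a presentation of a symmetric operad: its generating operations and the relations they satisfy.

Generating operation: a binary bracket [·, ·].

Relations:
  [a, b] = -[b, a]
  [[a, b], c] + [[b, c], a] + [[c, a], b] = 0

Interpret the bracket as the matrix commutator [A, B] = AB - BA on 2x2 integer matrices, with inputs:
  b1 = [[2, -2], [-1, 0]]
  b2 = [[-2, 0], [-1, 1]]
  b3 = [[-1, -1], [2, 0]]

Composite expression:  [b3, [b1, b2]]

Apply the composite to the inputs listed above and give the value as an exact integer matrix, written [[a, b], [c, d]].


[[7, 10], [13, -7]]


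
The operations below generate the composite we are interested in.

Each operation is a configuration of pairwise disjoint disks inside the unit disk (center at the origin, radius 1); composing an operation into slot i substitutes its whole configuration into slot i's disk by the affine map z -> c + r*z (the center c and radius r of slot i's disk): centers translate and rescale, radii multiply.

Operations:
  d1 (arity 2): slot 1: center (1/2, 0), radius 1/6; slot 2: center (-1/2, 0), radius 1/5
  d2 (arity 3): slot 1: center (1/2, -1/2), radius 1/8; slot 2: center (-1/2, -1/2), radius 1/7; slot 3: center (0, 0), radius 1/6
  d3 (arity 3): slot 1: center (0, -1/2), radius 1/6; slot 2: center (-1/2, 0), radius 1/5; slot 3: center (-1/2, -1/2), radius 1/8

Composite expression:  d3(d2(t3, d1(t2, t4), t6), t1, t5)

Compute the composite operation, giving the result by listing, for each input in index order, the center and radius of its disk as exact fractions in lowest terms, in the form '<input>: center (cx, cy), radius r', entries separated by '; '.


t1: center (-1/2, 0), radius 1/5; t2: center (-1/14, -7/12), radius 1/252; t3: center (1/12, -7/12), radius 1/48; t4: center (-2/21, -7/12), radius 1/210; t5: center (-1/2, -1/2), radius 1/8; t6: center (0, -1/2), radius 1/36


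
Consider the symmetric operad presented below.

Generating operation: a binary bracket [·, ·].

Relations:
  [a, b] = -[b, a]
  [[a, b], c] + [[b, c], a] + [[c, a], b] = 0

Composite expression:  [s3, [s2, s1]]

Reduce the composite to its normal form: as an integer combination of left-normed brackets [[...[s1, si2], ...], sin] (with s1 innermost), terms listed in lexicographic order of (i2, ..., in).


Left-normed coefficients sit on the s1-initial expansion words.
Composite bracket: [s3, [s2, s1]]
Full expansion: 4 signed words from ab - ba (2^2 = 4).
Coefficients come from the s1-initial words:
  the word s1s2s3 carries sign +1 and contributes +[[s1, s2], s3]

[[s1, s2], s3]


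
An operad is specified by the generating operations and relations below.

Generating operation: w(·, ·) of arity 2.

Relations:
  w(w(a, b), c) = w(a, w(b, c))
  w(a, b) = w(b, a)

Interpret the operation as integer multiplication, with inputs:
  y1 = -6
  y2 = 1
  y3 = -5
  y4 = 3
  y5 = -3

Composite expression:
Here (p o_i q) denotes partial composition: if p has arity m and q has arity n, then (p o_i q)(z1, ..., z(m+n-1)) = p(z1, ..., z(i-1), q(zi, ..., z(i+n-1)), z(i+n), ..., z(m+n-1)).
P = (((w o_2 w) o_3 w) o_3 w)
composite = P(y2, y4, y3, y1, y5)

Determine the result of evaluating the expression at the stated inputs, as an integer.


-270

w(y3, y1) = 30
w(w(y3, y1), y5) = -90
w(y4, w(w(y3, y1), y5)) = -270
w(y2, w(y4, w(w(y3, y1), y5))) = -270


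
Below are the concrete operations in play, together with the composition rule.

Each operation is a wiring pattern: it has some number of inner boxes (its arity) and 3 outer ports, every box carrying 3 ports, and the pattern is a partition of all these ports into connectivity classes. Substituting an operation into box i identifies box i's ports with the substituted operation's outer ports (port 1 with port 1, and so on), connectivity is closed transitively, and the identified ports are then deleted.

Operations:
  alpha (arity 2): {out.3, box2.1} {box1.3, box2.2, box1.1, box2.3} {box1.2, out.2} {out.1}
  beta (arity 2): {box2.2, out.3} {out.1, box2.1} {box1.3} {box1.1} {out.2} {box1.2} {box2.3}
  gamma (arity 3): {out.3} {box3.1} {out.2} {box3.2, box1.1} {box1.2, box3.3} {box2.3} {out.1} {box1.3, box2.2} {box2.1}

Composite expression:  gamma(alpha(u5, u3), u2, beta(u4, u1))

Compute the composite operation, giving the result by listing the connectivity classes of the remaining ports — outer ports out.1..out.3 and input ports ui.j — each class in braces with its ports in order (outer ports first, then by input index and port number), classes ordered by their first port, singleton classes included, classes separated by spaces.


Connectivity passes through glued gamma-boundaries; trace each wire chain.
stage alpha: inputs (u5, u3), connectivity {out.1} {out.2, u5.2} {out.3, u3.1} {u3.2, u3.3, u5.1, u5.3}, out.j its boundary
stage beta: inputs (u4, u1), connectivity {out.1, u1.1} {out.2} {out.3, u1.2} {u1.3} {u4.1} {u4.2} {u4.3}, out.j its boundary
stage gamma: inputs (u5, u3, u2, u4, u1), connectivity {out.1} {out.2} {out.3} {u1.1} {u1.2, u5.2} {u1.3} {u2.1} {u2.2, u3.1} {u2.3} {u3.2, u3.3, u5.1, u5.3} {u4.1} {u4.2} {u4.3}, out.j its boundary

{out.1} {out.2} {out.3} {u1.1} {u1.2, u5.2} {u1.3} {u2.1} {u2.2, u3.1} {u2.3} {u3.2, u3.3, u5.1, u5.3} {u4.1} {u4.2} {u4.3}


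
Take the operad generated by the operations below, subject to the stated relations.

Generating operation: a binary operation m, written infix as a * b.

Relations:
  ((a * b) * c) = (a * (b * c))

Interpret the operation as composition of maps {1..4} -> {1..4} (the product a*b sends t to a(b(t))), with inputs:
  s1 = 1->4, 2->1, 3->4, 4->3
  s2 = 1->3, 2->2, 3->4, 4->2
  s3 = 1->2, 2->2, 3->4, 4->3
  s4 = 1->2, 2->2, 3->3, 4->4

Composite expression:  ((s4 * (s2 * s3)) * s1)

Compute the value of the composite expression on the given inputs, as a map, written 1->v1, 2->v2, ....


1->4, 2->2, 3->4, 4->2

(s2 * s3) = 1->2, 2->2, 3->2, 4->4
(s4 * (s2 * s3)) = 1->2, 2->2, 3->2, 4->4
((s4 * (s2 * s3)) * s1) = 1->4, 2->2, 3->4, 4->2


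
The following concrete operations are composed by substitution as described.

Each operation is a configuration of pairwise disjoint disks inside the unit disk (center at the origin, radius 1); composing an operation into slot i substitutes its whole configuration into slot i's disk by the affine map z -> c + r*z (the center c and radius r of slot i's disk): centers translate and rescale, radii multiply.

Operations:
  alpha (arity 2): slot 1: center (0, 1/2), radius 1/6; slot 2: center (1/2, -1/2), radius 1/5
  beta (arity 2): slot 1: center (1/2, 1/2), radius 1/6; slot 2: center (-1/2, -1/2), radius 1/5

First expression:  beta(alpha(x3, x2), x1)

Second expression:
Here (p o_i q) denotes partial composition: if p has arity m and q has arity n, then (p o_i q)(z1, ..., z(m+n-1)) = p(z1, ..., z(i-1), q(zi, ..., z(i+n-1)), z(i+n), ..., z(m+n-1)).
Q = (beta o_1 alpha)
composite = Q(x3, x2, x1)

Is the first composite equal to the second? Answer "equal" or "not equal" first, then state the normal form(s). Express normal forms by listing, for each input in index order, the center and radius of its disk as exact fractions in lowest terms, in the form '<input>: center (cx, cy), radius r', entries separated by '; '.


equal; the common form is x1: center (-1/2, -1/2), radius 1/5; x2: center (7/12, 5/12), radius 1/30; x3: center (1/2, 7/12), radius 1/36

The first expression reduces to x1: center (-1/2, -1/2), radius 1/5; x2: center (7/12, 5/12), radius 1/30; x3: center (1/2, 7/12), radius 1/36
The second expression reduces to x1: center (-1/2, -1/2), radius 1/5; x2: center (7/12, 5/12), radius 1/30; x3: center (1/2, 7/12), radius 1/36
Both agree, so they are equal.


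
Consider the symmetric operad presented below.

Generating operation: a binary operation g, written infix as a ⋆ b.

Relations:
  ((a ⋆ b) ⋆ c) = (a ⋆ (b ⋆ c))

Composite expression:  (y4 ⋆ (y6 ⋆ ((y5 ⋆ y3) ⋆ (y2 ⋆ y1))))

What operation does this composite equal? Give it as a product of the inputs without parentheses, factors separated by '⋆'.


Associativity of g dissolves the nesting; only the y-input order survives.
(y5 ⋆ y3) collapses to y5 ⋆ y3
(y2 ⋆ y1) collapses to y2 ⋆ y1
((y5 ⋆ y3) ⋆ (y2 ⋆ y1)) collapses to y5 ⋆ y3 ⋆ y2 ⋆ y1
(y6 ⋆ ((y5 ⋆ y3) ⋆ (y2 ⋆ y1))) collapses to y6 ⋆ y5 ⋆ y3 ⋆ y2 ⋆ y1
(y4 ⋆ (y6 ⋆ ((y5 ⋆ y3) ⋆ (y2 ⋆ y1)))) collapses to y4 ⋆ y6 ⋆ y5 ⋆ y3 ⋆ y2 ⋆ y1

y4 ⋆ y6 ⋆ y5 ⋆ y3 ⋆ y2 ⋆ y1


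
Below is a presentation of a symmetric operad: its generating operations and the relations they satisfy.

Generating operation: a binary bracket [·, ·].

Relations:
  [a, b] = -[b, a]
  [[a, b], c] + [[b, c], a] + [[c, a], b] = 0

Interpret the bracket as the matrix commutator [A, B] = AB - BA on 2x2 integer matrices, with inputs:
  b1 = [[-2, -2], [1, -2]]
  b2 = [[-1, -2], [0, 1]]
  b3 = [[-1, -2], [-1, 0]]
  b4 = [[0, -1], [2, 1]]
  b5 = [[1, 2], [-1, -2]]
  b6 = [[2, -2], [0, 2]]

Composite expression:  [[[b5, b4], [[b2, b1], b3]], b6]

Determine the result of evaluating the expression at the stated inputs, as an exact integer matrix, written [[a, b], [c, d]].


[b5, b4] = [[3, -1], [-5, -3]]
[b2, b1] = [[-2, 4], [2, 2]]
[[b2, b1], b3] = [[0, 12], [-6, 0]]
[[b5, b4], [[b2, b1], b3]] = [[66, 72], [36, -66]]
[[[b5, b4], [[b2, b1], b3]], b6] = [[72, -264], [0, -72]]

[[72, -264], [0, -72]]
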